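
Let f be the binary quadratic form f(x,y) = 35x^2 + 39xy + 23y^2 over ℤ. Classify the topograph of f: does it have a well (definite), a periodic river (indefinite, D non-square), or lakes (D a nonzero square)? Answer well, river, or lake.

D = b²−4ac = 39² − 4·35·23 = -1699
D < 0 ⇒ definite ⇒ every region one sign ⇒ single well

well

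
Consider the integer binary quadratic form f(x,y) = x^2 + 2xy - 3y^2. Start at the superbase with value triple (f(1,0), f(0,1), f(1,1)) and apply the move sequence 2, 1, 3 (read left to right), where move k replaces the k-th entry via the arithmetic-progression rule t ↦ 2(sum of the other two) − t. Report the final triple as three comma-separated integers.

start (1,-3,0) = (f(1,0),f(0,1),f(1,1))
replace slot 2: 2·(1+0) − (-3) = 5 → (1,5,0)
replace slot 1: 2·(5+0) − 1 = 9 → (9,5,0)
replace slot 3: 2·(9+5) − 0 = 28 → (9,5,28)

9,5,28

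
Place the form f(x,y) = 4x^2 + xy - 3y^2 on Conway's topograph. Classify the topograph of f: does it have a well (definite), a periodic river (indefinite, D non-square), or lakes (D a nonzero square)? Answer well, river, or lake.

D = b²−4ac = 1² − 4·4·(-3) = 49
D = 7² is a perfect square ⇒ form factors over ℤ ⇒ lakes

lake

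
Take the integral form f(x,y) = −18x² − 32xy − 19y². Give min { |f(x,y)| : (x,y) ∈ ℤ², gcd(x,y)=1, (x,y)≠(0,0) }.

translate: b→-4 (≡32 mod 36), so (18,32,19)→(18,-4,5)
flip: (18,-4,5)→(5,4,18)
reduced (well bottom): (5,4,18) with a≤c, −a<b≤a
well minimum |f| = |-5| = 5 (negative-definite)

5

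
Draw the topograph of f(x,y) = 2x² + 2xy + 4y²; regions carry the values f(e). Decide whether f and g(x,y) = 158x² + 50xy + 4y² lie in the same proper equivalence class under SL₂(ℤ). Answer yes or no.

D₁ = -28, D₂ = -28
f: reduced (well bottom): (2,2,4) with a≤c, −a<b≤a
g: flip: (158,50,4)→(4,-50,158)
g: translate: b→-2 (≡-50 mod 8), so (4,-50,158)→(4,-2,2)
g: flip: (4,-2,2)→(2,2,4)
g: reduced (well bottom): (2,2,4) with a≤c, −a<b≤a
reduced forms (2, 2, 4) vs (2, 2, 4) ⇒ equivalent

yes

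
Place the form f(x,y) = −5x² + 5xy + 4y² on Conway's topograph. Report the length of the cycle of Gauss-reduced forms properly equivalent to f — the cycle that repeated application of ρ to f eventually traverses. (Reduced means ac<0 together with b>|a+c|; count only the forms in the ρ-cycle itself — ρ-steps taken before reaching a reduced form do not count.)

D = 105, ⌊√D⌋ = 10
river: ρ → (4,3,-6)
river: ρ → (-6,9,1)
river: ρ → (1,9,-6)
river: ρ → (-6,3,4)
river: ρ → (4,5,-5)
river: ρ → (-5,5,4)
ρ-cycle length = 6 (tail of 0 descent steps not counted)

6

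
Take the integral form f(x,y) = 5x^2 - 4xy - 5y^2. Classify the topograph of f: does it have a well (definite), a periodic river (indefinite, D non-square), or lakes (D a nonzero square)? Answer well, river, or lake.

D = b²−4ac = (-4)² − 4·5·(-5) = 116
D > 0 non-square ⇒ indefinite ⇒ periodic river

river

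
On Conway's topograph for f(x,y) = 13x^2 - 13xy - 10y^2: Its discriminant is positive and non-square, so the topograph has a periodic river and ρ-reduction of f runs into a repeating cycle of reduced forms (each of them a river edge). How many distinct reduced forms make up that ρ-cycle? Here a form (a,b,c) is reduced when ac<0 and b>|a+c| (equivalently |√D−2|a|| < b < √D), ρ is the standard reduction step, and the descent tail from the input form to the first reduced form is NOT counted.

D = 689, ⌊√D⌋ = 26
descent: ρ → (-10,13,13)  [lands on river]
river: ρ → (13,13,-10)
river: ρ → (-10,7,16)
river: ρ → (16,25,-1)
river: ρ → (-1,25,16)
river: ρ → (16,7,-10)
ρ-cycle length = 6 (tail of 1 descent step not counted)

6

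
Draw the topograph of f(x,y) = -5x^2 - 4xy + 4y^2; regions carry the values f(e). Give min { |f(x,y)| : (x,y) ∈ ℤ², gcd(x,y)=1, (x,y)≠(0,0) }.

descent: ρ → (4,4,-5)  [lands on river]
river: ρ → (-5,6,3)
river: ρ → (3,6,-5)
river: ρ → (-5,4,4)
closes: descent 1, river 4
min |a| on river = 3

3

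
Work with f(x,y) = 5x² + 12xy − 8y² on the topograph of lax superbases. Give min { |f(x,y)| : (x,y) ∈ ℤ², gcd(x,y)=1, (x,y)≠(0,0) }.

river: ρ → (-8,4,9)
river: ρ → (9,14,-3)
river: ρ → (-3,16,4)
river: ρ → (4,16,-3)
river: ρ → (-3,14,9)
river: ρ → (9,4,-8)
river: ρ → (-8,12,5)
river: ρ → (5,8,-12)
river: ρ → (-12,16,1)
river: ρ → (1,16,-12)
river: ρ → (-12,8,5)
river: ρ → (5,12,-8)
closes: descent 0, river 12
min |a| on river = 1

1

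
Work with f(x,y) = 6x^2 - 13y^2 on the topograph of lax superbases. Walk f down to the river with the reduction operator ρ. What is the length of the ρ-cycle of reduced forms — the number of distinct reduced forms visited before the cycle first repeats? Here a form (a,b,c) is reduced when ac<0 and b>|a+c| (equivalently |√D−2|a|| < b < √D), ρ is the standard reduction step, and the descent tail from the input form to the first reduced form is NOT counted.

D = 312, ⌊√D⌋ = 17
descent: ρ → (-13,0,6)
descent: ρ → (6,12,-7)  [lands on river]
river: ρ → (-7,16,2)
river: ρ → (2,16,-7)
river: ρ → (-7,12,6)
ρ-cycle length = 4 (tail of 2 descent steps not counted)

4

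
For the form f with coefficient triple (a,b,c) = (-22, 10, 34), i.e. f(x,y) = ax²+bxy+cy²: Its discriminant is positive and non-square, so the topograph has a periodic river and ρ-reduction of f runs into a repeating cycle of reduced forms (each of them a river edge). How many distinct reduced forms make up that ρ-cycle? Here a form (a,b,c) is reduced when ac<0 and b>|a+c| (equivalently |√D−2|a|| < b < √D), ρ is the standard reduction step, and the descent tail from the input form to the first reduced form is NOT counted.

D = 3092, ⌊√D⌋ = 55
descent: ρ → (34,-10,-22)
descent: ρ → (-22,54,2)  [lands on river]
river: ρ → (2,54,-22)
river: ρ → (-22,34,22)
river: ρ → (22,54,-2)
river: ρ → (-2,54,22)
river: ρ → (22,34,-22)
ρ-cycle length = 6 (tail of 2 descent steps not counted)

6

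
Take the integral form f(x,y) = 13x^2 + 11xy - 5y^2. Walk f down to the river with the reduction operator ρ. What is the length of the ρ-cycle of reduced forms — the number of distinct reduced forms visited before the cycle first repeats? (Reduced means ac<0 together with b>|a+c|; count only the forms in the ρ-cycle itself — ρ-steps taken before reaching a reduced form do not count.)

D = 381, ⌊√D⌋ = 19
river: ρ → (-5,19,1)
river: ρ → (1,19,-5)
river: ρ → (-5,11,13)
river: ρ → (13,15,-3)
river: ρ → (-3,15,13)
river: ρ → (13,11,-5)
ρ-cycle length = 6 (tail of 0 descent steps not counted)

6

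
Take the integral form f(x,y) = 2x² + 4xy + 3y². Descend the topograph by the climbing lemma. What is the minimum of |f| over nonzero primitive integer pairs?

translate: b→0 (≡4 mod 4), so (2,4,3)→(2,0,1)
flip: (2,0,1)→(1,0,2)
reduced (well bottom): (1,0,2) with a≤c, −a<b≤a
well minimum = a = 1

1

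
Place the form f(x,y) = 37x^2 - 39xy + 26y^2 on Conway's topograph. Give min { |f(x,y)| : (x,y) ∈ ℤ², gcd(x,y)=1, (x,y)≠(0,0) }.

translate: b→35 (≡-39 mod 74), so (37,-39,26)→(37,35,24)
flip: (37,35,24)→(24,-35,37)
translate: b→13 (≡-35 mod 48), so (24,-35,37)→(24,13,26)
reduced (well bottom): (24,13,26) with a≤c, −a<b≤a
well minimum = a = 24

24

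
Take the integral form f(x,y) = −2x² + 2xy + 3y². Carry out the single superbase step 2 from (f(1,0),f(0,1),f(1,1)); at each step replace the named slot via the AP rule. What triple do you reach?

start (-2,3,3) = (f(1,0),f(0,1),f(1,1))
replace slot 2: 2·((-2)+3) − 3 = -1 → (-2,-1,3)

-2,-1,3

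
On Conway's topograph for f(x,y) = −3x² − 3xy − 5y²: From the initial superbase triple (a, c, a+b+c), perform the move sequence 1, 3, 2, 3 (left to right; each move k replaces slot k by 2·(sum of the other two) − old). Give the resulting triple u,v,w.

start (-3,-5,-11) = (f(1,0),f(0,1),f(1,1))
replace slot 1: 2·((-5)+(-11)) − (-3) = -29 → (-29,-5,-11)
replace slot 3: 2·((-29)+(-5)) − (-11) = -57 → (-29,-5,-57)
replace slot 2: 2·((-29)+(-57)) − (-5) = -167 → (-29,-167,-57)
replace slot 3: 2·((-29)+(-167)) − (-57) = -335 → (-29,-167,-335)

-29,-167,-335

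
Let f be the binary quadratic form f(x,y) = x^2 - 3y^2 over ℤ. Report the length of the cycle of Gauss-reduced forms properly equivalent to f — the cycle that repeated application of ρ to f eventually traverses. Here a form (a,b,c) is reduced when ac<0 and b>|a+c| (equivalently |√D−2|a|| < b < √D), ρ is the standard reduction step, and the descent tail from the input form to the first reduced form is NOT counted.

D = 12, ⌊√D⌋ = 3
descent: ρ → (-3,0,1)
descent: ρ → (1,2,-2)  [lands on river]
river: ρ → (-2,2,1)
ρ-cycle length = 2 (tail of 2 descent steps not counted)

2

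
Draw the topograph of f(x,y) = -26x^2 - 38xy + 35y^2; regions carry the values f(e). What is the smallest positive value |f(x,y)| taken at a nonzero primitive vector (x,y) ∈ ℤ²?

descent: ρ → (35,38,-26)  [lands on river]
river: ρ → (-26,66,7)
river: ρ → (7,60,-53)
river: ρ → (-53,46,14)
river: ρ → (14,66,-13)
river: ρ → (-13,64,19)
river: ρ → (19,50,-34)
river: ρ → (-34,18,35)
river: ρ → (35,52,-17)
river: ρ → (-17,50,38)
river: ρ → (38,26,-29)
river: ρ → (-29,32,35)
closes: descent 1, river 12
min |a| on river = 7

7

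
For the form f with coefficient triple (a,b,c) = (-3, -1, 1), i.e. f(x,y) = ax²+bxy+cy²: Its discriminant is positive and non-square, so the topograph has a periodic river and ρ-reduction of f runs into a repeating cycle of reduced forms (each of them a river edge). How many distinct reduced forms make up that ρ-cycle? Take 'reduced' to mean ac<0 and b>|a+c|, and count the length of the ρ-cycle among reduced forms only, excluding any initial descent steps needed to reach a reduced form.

D = 13, ⌊√D⌋ = 3
descent: ρ → (1,3,-1)  [lands on river]
river: ρ → (-1,3,1)
ρ-cycle length = 2 (tail of 1 descent step not counted)

2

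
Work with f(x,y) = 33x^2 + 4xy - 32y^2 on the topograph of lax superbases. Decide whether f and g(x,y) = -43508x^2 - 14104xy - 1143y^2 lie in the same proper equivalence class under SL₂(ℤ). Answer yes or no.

D₁ = 4240, D₂ = 4240
river cycle of f (length 18): (-32, 60, 5), (5, 60, -32), (-32, 4, 33), (33, 62, -3), (-3, 64, 12), (12, 56, -23), (-23, 36, 32), (32, 28, -27), (-27, 26, 33), (33, 40, -20), … (8 more)
river cycle of g (length 18): (-32, 60, 5), (5, 60, -32), (-32, 4, 33), (33, 62, -3), (-3, 64, 12), (12, 56, -23), (-23, 36, 32), (32, 28, -27), (-27, 26, 33), (33, 40, -20), … (8 more)
cycles coincide ⇒ equivalent

yes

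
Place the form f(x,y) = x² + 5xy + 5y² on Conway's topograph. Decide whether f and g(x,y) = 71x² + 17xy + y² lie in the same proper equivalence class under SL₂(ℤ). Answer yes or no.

D₁ = 5, D₂ = 5
river cycle of f (length 2): (1, 1, -1), (-1, 1, 1)
river cycle of g (length 2): (1, 1, -1), (-1, 1, 1)
cycles coincide ⇒ equivalent

yes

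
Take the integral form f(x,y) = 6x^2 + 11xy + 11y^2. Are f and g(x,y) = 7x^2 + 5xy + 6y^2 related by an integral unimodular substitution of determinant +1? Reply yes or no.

D₁ = -143, D₂ = -143
f: translate: b→-1 (≡11 mod 12), so (6,11,11)→(6,-1,6)
f: flip: (6,-1,6)→(6,1,6)
f: reduced (well bottom): (6,1,6) with a≤c, −a<b≤a
g: flip: (7,5,6)→(6,-5,7)
g: reduced (well bottom): (6,-5,7) with a≤c, −a<b≤a
reduced forms (6, 1, 6) vs (6, -5, 7) ⇒ inequivalent

no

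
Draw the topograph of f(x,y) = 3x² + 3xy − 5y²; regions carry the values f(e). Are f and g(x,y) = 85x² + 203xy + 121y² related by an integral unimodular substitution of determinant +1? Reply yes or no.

D₁ = 69, D₂ = 69
river cycle of f (length 4): (-5, 7, 1), (1, 7, -5), (-5, 3, 3), (3, 3, -5)
river cycle of g (length 4): (3, 3, -5), (-5, 7, 1), (1, 7, -5), (-5, 3, 3)
cycles coincide ⇒ equivalent

yes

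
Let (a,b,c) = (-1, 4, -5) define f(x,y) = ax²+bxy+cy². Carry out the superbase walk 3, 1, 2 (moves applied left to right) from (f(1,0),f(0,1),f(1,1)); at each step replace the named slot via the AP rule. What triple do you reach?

start (-1,-5,-2) = (f(1,0),f(0,1),f(1,1))
replace slot 3: 2·((-1)+(-5)) − (-2) = -10 → (-1,-5,-10)
replace slot 1: 2·((-5)+(-10)) − (-1) = -29 → (-29,-5,-10)
replace slot 2: 2·((-29)+(-10)) − (-5) = -73 → (-29,-73,-10)

-29,-73,-10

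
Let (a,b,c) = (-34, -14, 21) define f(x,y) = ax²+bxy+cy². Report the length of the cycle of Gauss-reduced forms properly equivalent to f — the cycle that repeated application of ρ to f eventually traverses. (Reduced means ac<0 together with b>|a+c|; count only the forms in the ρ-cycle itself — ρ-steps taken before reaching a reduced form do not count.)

D = 3052, ⌊√D⌋ = 55
descent: ρ → (21,14,-34)  [lands on river]
river: ρ → (-34,54,1)
river: ρ → (1,54,-34)
river: ρ → (-34,14,21)
river: ρ → (21,28,-27)
river: ρ → (-27,26,22)
river: ρ → (22,18,-31)
river: ρ → (-31,44,9)
river: ρ → (9,46,-26)
river: ρ → (-26,6,29)
river: ρ → (29,52,-3)
river: ρ → (-3,50,46)
river: ρ → (46,42,-7)
river: ρ → (-7,42,46)
river: ρ → (46,50,-3)
river: ρ → (-3,52,29)
river: ρ → (29,6,-26)
river: ρ → (-26,46,9)
river: ρ → (9,44,-31)
river: ρ → (-31,18,22)
river: ρ → (22,26,-27)
river: ρ → (-27,28,21)
ρ-cycle length = 22 (tail of 1 descent step not counted)

22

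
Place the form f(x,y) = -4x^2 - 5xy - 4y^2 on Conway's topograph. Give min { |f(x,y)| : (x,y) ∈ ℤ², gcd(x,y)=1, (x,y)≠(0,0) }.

translate: b→-3 (≡5 mod 8), so (4,5,4)→(4,-3,3)
flip: (4,-3,3)→(3,3,4)
reduced (well bottom): (3,3,4) with a≤c, −a<b≤a
well minimum |f| = |-3| = 3 (negative-definite)

3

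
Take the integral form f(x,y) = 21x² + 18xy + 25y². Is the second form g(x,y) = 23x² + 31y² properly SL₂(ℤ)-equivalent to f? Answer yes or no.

D₁ = -1776, D₂ = -2852
discriminants differ ⇒ not SL₂(ℤ)-equivalent

no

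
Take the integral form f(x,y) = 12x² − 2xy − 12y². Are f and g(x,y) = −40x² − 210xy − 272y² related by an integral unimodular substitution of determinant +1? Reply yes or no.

D₁ = 580, D₂ = 580
river cycle of f (length 6): (-12, 2, 12), (12, 22, -2), (-2, 22, 12), (12, 2, -12), (-12, 22, 2), (2, 22, -12)
river cycle of g (length 6): (-2, 22, 12), (12, 2, -12), (-12, 22, 2), (2, 22, -12), (-12, 2, 12), (12, 22, -2)
cycles coincide ⇒ equivalent

yes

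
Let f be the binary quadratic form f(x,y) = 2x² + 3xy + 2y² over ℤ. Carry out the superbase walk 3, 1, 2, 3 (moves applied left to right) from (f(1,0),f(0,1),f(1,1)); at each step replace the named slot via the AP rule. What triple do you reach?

start (2,2,7) = (f(1,0),f(0,1),f(1,1))
replace slot 3: 2·(2+2) − 7 = 1 → (2,2,1)
replace slot 1: 2·(2+1) − 2 = 4 → (4,2,1)
replace slot 2: 2·(4+1) − 2 = 8 → (4,8,1)
replace slot 3: 2·(4+8) − 1 = 23 → (4,8,23)

4,8,23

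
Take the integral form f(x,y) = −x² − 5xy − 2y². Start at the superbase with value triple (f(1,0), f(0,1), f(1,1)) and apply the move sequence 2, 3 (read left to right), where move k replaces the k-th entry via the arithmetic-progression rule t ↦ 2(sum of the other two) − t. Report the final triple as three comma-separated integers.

start (-1,-2,-8) = (f(1,0),f(0,1),f(1,1))
replace slot 2: 2·((-1)+(-8)) − (-2) = -16 → (-1,-16,-8)
replace slot 3: 2·((-1)+(-16)) − (-8) = -26 → (-1,-16,-26)

-1,-16,-26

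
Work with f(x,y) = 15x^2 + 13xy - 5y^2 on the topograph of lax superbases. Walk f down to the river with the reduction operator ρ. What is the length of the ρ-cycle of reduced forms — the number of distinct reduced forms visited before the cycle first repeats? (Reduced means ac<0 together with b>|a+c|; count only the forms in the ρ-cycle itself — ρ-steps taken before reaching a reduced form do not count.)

D = 469, ⌊√D⌋ = 21
river: ρ → (-5,17,9)
river: ρ → (9,19,-3)
river: ρ → (-3,17,15)
river: ρ → (15,13,-5)
ρ-cycle length = 4 (tail of 0 descent steps not counted)

4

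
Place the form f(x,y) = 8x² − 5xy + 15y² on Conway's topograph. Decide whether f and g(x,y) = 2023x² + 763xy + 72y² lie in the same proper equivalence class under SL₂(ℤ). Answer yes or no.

D₁ = -455, D₂ = -455
f: reduced (well bottom): (8,-5,15) with a≤c, −a<b≤a
g: flip: (2023,763,72)→(72,-763,2023)
g: translate: b→-43 (≡-763 mod 144), so (72,-763,2023)→(72,-43,8)
g: flip: (72,-43,8)→(8,43,72)
g: translate: b→-5 (≡43 mod 16), so (8,43,72)→(8,-5,15)
g: reduced (well bottom): (8,-5,15) with a≤c, −a<b≤a
reduced forms (8, -5, 15) vs (8, -5, 15) ⇒ equivalent

yes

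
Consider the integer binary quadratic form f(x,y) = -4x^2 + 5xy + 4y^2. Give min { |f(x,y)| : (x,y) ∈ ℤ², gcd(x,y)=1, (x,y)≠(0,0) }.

river: ρ → (4,3,-5)
river: ρ → (-5,7,2)
river: ρ → (2,9,-1)
river: ρ → (-1,9,2)
river: ρ → (2,7,-5)
river: ρ → (-5,3,4)
river: ρ → (4,5,-4)
river: ρ → (-4,3,5)
river: ρ → (5,7,-2)
river: ρ → (-2,9,1)
river: ρ → (1,9,-2)
river: ρ → (-2,7,5)
river: ρ → (5,3,-4)
river: ρ → (-4,5,4)
closes: descent 0, river 14
min |a| on river = 1

1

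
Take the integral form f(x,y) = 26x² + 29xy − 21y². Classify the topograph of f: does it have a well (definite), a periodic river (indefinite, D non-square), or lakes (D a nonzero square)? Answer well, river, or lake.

D = b²−4ac = 29² − 4·26·(-21) = 3025
D = 55² is a perfect square ⇒ form factors over ℤ ⇒ lakes

lake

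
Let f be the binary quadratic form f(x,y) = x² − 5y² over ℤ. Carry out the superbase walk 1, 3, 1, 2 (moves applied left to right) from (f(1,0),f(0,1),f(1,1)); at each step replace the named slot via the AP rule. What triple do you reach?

start (1,-5,-4) = (f(1,0),f(0,1),f(1,1))
replace slot 1: 2·((-5)+(-4)) − 1 = -19 → (-19,-5,-4)
replace slot 3: 2·((-19)+(-5)) − (-4) = -44 → (-19,-5,-44)
replace slot 1: 2·((-5)+(-44)) − (-19) = -79 → (-79,-5,-44)
replace slot 2: 2·((-79)+(-44)) − (-5) = -241 → (-79,-241,-44)

-79,-241,-44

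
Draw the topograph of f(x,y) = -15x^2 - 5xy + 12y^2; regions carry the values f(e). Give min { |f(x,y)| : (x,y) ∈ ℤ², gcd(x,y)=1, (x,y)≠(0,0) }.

descent: ρ → (12,5,-15)  [lands on river]
river: ρ → (-15,25,2)
river: ρ → (2,27,-2)
river: ρ → (-2,25,15)
river: ρ → (15,5,-12)
river: ρ → (-12,19,8)
river: ρ → (8,13,-18)
river: ρ → (-18,23,3)
river: ρ → (3,25,-10)
river: ρ → (-10,15,13)
river: ρ → (13,11,-12)
river: ρ → (-12,13,12)
river: ρ → (12,11,-13)
river: ρ → (-13,15,10)
river: ρ → (10,25,-3)
river: ρ → (-3,23,18)
river: ρ → (18,13,-8)
river: ρ → (-8,19,12)
closes: descent 1, river 18
min |a| on river = 2

2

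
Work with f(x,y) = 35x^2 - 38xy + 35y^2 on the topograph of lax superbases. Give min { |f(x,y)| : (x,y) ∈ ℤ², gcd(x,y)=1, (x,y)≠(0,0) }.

translate: b→32 (≡-38 mod 70), so (35,-38,35)→(35,32,32)
flip: (35,32,32)→(32,-32,35)
translate: b→32 (≡-32 mod 64), so (32,-32,35)→(32,32,35)
reduced (well bottom): (32,32,35) with a≤c, −a<b≤a
well minimum = a = 32

32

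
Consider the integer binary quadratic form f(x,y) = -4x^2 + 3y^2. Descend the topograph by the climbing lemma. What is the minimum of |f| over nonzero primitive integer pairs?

descent: ρ → (3,6,-1)  [lands on river]
river: ρ → (-1,6,3)
closes: descent 1, river 2
min |a| on river = 1

1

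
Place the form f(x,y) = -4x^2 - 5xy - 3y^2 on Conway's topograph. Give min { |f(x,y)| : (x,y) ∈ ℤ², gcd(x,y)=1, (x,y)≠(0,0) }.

translate: b→-3 (≡5 mod 8), so (4,5,3)→(4,-3,2)
flip: (4,-3,2)→(2,3,4)
translate: b→-1 (≡3 mod 4), so (2,3,4)→(2,-1,3)
reduced (well bottom): (2,-1,3) with a≤c, −a<b≤a
well minimum |f| = |-2| = 2 (negative-definite)

2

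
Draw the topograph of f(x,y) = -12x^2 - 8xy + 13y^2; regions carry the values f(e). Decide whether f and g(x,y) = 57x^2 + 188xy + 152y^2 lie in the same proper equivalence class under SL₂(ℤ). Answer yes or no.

D₁ = 688, D₂ = 688
river cycle of f (length 16): (13, 8, -12), (-12, 16, 9), (9, 20, -8), (-8, 12, 17), (17, 22, -3), (-3, 26, 1), (1, 26, -3), (-3, 22, 17), (17, 12, -8), (-8, 20, 9), … (6 more)
river cycle of g (length 16): (-7, 18, 13), (13, 8, -12), (-12, 16, 9), (9, 20, -8), (-8, 12, 17), (17, 22, -3), (-3, 26, 1), (1, 26, -3), (-3, 22, 17), (17, 12, -8), … (6 more)
cycles coincide ⇒ equivalent

yes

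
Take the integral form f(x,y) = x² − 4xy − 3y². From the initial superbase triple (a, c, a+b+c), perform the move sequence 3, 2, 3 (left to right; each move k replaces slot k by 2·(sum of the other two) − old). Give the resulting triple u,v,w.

start (1,-3,-6) = (f(1,0),f(0,1),f(1,1))
replace slot 3: 2·(1+(-3)) − (-6) = 2 → (1,-3,2)
replace slot 2: 2·(1+2) − (-3) = 9 → (1,9,2)
replace slot 3: 2·(1+9) − 2 = 18 → (1,9,18)

1,9,18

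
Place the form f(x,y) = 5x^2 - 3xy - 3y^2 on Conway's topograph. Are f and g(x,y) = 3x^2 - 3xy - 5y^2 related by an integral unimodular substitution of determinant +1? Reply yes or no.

D₁ = 69, D₂ = 69
river cycle of f (length 4): (-3, 3, 5), (5, 7, -1), (-1, 7, 5), (5, 3, -3)
river cycle of g (length 4): (-5, 3, 3), (3, 3, -5), (-5, 7, 1), (1, 7, -5)
cycles differ ⇒ inequivalent

no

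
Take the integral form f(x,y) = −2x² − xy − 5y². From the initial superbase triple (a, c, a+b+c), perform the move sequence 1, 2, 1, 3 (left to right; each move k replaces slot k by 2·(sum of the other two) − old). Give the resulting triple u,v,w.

start (-2,-5,-8) = (f(1,0),f(0,1),f(1,1))
replace slot 1: 2·((-5)+(-8)) − (-2) = -24 → (-24,-5,-8)
replace slot 2: 2·((-24)+(-8)) − (-5) = -59 → (-24,-59,-8)
replace slot 1: 2·((-59)+(-8)) − (-24) = -110 → (-110,-59,-8)
replace slot 3: 2·((-110)+(-59)) − (-8) = -330 → (-110,-59,-330)

-110,-59,-330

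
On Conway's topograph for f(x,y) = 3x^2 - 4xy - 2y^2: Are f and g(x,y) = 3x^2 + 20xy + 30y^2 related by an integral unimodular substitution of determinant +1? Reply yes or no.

D₁ = 40, D₂ = 40
river cycle of f (length 6): (-2, 4, 3), (3, 2, -3), (-3, 4, 2), (2, 4, -3), (-3, 2, 3), (3, 4, -2)
river cycle of g (length 6): (3, 2, -3), (-3, 4, 2), (2, 4, -3), (-3, 2, 3), (3, 4, -2), (-2, 4, 3)
cycles coincide ⇒ equivalent

yes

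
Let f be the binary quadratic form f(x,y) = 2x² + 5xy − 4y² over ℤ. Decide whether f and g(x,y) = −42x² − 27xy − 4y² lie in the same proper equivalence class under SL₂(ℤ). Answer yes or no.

D₁ = 57, D₂ = 57
river cycle of f (length 6): (-4, 3, 3), (3, 3, -4), (-4, 5, 2), (2, 7, -1), (-1, 7, 2), (2, 5, -4)
river cycle of g (length 6): (-4, 3, 3), (3, 3, -4), (-4, 5, 2), (2, 7, -1), (-1, 7, 2), (2, 5, -4)
cycles coincide ⇒ equivalent

yes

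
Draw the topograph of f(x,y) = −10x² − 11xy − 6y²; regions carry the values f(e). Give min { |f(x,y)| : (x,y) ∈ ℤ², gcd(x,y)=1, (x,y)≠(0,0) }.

translate: b→-9 (≡11 mod 20), so (10,11,6)→(10,-9,5)
flip: (10,-9,5)→(5,9,10)
translate: b→-1 (≡9 mod 10), so (5,9,10)→(5,-1,6)
reduced (well bottom): (5,-1,6) with a≤c, −a<b≤a
well minimum |f| = |-5| = 5 (negative-definite)

5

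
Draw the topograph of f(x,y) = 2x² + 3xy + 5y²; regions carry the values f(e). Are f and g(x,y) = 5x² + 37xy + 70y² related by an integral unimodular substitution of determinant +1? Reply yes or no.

D₁ = -31, D₂ = -31
f: translate: b→-1 (≡3 mod 4), so (2,3,5)→(2,-1,4)
f: reduced (well bottom): (2,-1,4) with a≤c, −a<b≤a
g: translate: b→-3 (≡37 mod 10), so (5,37,70)→(5,-3,2)
g: flip: (5,-3,2)→(2,3,5)
g: translate: b→-1 (≡3 mod 4), so (2,3,5)→(2,-1,4)
g: reduced (well bottom): (2,-1,4) with a≤c, −a<b≤a
reduced forms (2, -1, 4) vs (2, -1, 4) ⇒ equivalent

yes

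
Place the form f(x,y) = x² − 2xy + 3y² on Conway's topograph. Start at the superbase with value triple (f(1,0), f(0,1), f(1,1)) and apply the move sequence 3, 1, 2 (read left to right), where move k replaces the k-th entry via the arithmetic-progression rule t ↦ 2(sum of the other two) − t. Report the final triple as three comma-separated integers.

start (1,3,2) = (f(1,0),f(0,1),f(1,1))
replace slot 3: 2·(1+3) − 2 = 6 → (1,3,6)
replace slot 1: 2·(3+6) − 1 = 17 → (17,3,6)
replace slot 2: 2·(17+6) − 3 = 43 → (17,43,6)

17,43,6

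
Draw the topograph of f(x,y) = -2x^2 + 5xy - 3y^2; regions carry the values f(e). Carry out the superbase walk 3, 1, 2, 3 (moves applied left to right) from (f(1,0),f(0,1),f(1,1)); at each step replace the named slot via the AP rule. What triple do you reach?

start (-2,-3,0) = (f(1,0),f(0,1),f(1,1))
replace slot 3: 2·((-2)+(-3)) − 0 = -10 → (-2,-3,-10)
replace slot 1: 2·((-3)+(-10)) − (-2) = -24 → (-24,-3,-10)
replace slot 2: 2·((-24)+(-10)) − (-3) = -65 → (-24,-65,-10)
replace slot 3: 2·((-24)+(-65)) − (-10) = -168 → (-24,-65,-168)

-24,-65,-168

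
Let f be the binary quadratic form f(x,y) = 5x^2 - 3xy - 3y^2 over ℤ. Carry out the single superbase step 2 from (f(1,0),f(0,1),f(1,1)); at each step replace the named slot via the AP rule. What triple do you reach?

start (5,-3,-1) = (f(1,0),f(0,1),f(1,1))
replace slot 2: 2·(5+(-1)) − (-3) = 11 → (5,11,-1)

5,11,-1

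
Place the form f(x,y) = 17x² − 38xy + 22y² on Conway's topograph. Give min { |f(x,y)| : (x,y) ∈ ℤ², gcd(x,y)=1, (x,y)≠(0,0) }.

translate: b→-4 (≡-38 mod 34), so (17,-38,22)→(17,-4,1)
flip: (17,-4,1)→(1,4,17)
translate: b→0 (≡4 mod 2), so (1,4,17)→(1,0,13)
reduced (well bottom): (1,0,13) with a≤c, −a<b≤a
well minimum = a = 1

1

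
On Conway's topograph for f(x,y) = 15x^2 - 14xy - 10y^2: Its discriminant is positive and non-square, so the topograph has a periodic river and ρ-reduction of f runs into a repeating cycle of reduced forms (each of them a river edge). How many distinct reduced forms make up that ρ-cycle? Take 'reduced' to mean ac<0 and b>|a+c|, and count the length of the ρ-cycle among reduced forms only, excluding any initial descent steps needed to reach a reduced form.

D = 796, ⌊√D⌋ = 28
descent: ρ → (-10,14,15)  [lands on river]
river: ρ → (15,16,-9)
river: ρ → (-9,20,11)
river: ρ → (11,24,-5)
river: ρ → (-5,26,6)
river: ρ → (6,22,-13)
river: ρ → (-13,4,15)
river: ρ → (15,26,-2)
river: ρ → (-2,26,15)
river: ρ → (15,4,-13)
river: ρ → (-13,22,6)
river: ρ → (6,26,-5)
river: ρ → (-5,24,11)
river: ρ → (11,20,-9)
river: ρ → (-9,16,15)
river: ρ → (15,14,-10)
river: ρ → (-10,26,3)
river: ρ → (3,28,-1)
river: ρ → (-1,28,3)
river: ρ → (3,26,-10)
ρ-cycle length = 20 (tail of 1 descent step not counted)

20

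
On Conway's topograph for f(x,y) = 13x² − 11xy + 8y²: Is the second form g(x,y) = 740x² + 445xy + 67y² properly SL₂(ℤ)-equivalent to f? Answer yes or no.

D₁ = -295, D₂ = -295
f: flip: (13,-11,8)→(8,11,13)
f: translate: b→-5 (≡11 mod 16), so (8,11,13)→(8,-5,10)
f: reduced (well bottom): (8,-5,10) with a≤c, −a<b≤a
g: flip: (740,445,67)→(67,-445,740)
g: translate: b→-43 (≡-445 mod 134), so (67,-445,740)→(67,-43,8)
g: flip: (67,-43,8)→(8,43,67)
g: translate: b→-5 (≡43 mod 16), so (8,43,67)→(8,-5,10)
g: reduced (well bottom): (8,-5,10) with a≤c, −a<b≤a
reduced forms (8, -5, 10) vs (8, -5, 10) ⇒ equivalent

yes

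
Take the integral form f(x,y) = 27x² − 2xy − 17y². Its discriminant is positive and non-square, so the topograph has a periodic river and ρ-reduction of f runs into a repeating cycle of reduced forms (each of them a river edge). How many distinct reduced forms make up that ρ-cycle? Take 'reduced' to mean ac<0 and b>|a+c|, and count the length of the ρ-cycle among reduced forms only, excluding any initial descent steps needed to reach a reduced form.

D = 1840, ⌊√D⌋ = 42
descent: ρ → (-17,36,8)  [lands on river]
river: ρ → (8,28,-33)
river: ρ → (-33,38,3)
river: ρ → (3,40,-20)
river: ρ → (-20,40,3)
river: ρ → (3,38,-33)
river: ρ → (-33,28,8)
river: ρ → (8,36,-17)
river: ρ → (-17,32,12)
river: ρ → (12,40,-5)
river: ρ → (-5,40,12)
river: ρ → (12,32,-17)
ρ-cycle length = 12 (tail of 1 descent step not counted)

12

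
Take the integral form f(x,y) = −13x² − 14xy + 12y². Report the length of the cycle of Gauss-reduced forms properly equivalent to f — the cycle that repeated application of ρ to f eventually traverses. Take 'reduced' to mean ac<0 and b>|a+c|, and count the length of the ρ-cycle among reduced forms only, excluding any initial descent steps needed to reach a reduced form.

D = 820, ⌊√D⌋ = 28
descent: ρ → (12,14,-13)  [lands on river]
river: ρ → (-13,12,13)
river: ρ → (13,14,-12)
river: ρ → (-12,10,15)
river: ρ → (15,20,-7)
river: ρ → (-7,22,12)
river: ρ → (12,26,-3)
river: ρ → (-3,28,3)
river: ρ → (3,26,-12)
river: ρ → (-12,22,7)
river: ρ → (7,20,-15)
river: ρ → (-15,10,12)
ρ-cycle length = 12 (tail of 1 descent step not counted)

12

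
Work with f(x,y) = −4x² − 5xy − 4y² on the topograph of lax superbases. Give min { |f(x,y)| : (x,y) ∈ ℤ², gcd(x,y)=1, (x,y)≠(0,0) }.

translate: b→-3 (≡5 mod 8), so (4,5,4)→(4,-3,3)
flip: (4,-3,3)→(3,3,4)
reduced (well bottom): (3,3,4) with a≤c, −a<b≤a
well minimum |f| = |-3| = 3 (negative-definite)

3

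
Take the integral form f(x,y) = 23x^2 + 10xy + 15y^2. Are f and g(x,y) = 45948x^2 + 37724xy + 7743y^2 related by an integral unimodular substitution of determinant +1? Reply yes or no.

D₁ = -1280, D₂ = -1280
f: flip: (23,10,15)→(15,-10,23)
f: reduced (well bottom): (15,-10,23) with a≤c, −a<b≤a
g: flip: (45948,37724,7743)→(7743,-37724,45948)
g: translate: b→-6752 (≡-37724 mod 15486), so (7743,-37724,45948)→(7743,-6752,1472)
g: flip: (7743,-6752,1472)→(1472,6752,7743)
g: translate: b→864 (≡6752 mod 2944), so (1472,6752,7743)→(1472,864,127)
g: flip: (1472,864,127)→(127,-864,1472)
g: translate: b→-102 (≡-864 mod 254), so (127,-864,1472)→(127,-102,23)
g: flip: (127,-102,23)→(23,102,127)
g: translate: b→10 (≡102 mod 46), so (23,102,127)→(23,10,15)
g: flip: (23,10,15)→(15,-10,23)
g: reduced (well bottom): (15,-10,23) with a≤c, −a<b≤a
reduced forms (15, -10, 23) vs (15, -10, 23) ⇒ equivalent

yes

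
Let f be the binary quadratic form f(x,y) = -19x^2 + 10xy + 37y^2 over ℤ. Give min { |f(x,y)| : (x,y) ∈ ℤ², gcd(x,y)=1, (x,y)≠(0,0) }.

descent: ρ → (37,-10,-19)
descent: ρ → (-19,48,8)  [lands on river]
river: ρ → (8,48,-19)
river: ρ → (-19,28,28)
river: ρ → (28,28,-19)
closes: descent 2, river 4
min |a| on river = 8

8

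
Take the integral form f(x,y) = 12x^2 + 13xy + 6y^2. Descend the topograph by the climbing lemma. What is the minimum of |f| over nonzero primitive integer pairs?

translate: b→-11 (≡13 mod 24), so (12,13,6)→(12,-11,5)
flip: (12,-11,5)→(5,11,12)
translate: b→1 (≡11 mod 10), so (5,11,12)→(5,1,6)
reduced (well bottom): (5,1,6) with a≤c, −a<b≤a
well minimum = a = 5

5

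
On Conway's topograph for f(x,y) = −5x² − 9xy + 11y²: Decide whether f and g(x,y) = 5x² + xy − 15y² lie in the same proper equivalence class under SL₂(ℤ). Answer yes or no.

D₁ = 301, D₂ = 301
river cycle of f (length 10): (11, 9, -5), (-5, 11, 9), (9, 7, -7), (-7, 7, 9), (9, 11, -5), (-5, 9, 11), (11, 13, -3), (-3, 17, 1), (1, 17, -3), (-3, 13, 11)
river cycle of g (length 10): (5, 11, -9), (-9, 7, 7), (7, 7, -9), (-9, 11, 5), (5, 9, -11), (-11, 13, 3), (3, 17, -1), (-1, 17, 3), (3, 13, -11), (-11, 9, 5)
cycles differ ⇒ inequivalent

no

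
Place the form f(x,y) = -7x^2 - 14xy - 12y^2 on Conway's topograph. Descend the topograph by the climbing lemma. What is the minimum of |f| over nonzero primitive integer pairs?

translate: b→0 (≡14 mod 14), so (7,14,12)→(7,0,5)
flip: (7,0,5)→(5,0,7)
reduced (well bottom): (5,0,7) with a≤c, −a<b≤a
well minimum |f| = |-5| = 5 (negative-definite)

5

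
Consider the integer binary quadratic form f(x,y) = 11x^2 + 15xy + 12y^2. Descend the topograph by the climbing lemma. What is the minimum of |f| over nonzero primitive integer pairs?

translate: b→-7 (≡15 mod 22), so (11,15,12)→(11,-7,8)
flip: (11,-7,8)→(8,7,11)
reduced (well bottom): (8,7,11) with a≤c, −a<b≤a
well minimum = a = 8

8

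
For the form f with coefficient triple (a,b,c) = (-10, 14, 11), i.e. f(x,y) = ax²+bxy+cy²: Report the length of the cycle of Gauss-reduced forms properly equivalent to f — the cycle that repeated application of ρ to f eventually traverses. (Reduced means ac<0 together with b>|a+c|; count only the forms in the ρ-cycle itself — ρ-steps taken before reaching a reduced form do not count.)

D = 636, ⌊√D⌋ = 25
river: ρ → (11,8,-13)
river: ρ → (-13,18,6)
river: ρ → (6,18,-13)
river: ρ → (-13,8,11)
river: ρ → (11,14,-10)
river: ρ → (-10,6,15)
river: ρ → (15,24,-1)
river: ρ → (-1,24,15)
river: ρ → (15,6,-10)
river: ρ → (-10,14,11)
ρ-cycle length = 10 (tail of 0 descent steps not counted)

10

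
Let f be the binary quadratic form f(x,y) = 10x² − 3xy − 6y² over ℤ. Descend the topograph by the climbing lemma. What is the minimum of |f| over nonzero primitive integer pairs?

descent: ρ → (-6,15,1)  [lands on river]
river: ρ → (1,15,-6)
river: ρ → (-6,9,7)
river: ρ → (7,5,-8)
river: ρ → (-8,11,4)
river: ρ → (4,13,-5)
river: ρ → (-5,7,10)
river: ρ → (10,13,-2)
river: ρ → (-2,15,3)
river: ρ → (3,15,-2)
river: ρ → (-2,13,10)
river: ρ → (10,7,-5)
river: ρ → (-5,13,4)
river: ρ → (4,11,-8)
river: ρ → (-8,5,7)
river: ρ → (7,9,-6)
closes: descent 1, river 16
min |a| on river = 1

1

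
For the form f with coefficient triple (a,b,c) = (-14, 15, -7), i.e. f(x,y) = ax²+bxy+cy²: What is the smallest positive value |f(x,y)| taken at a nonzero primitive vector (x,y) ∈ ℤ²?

translate: b→13 (≡-15 mod 28), so (14,-15,7)→(14,13,6)
flip: (14,13,6)→(6,-13,14)
translate: b→-1 (≡-13 mod 12), so (6,-13,14)→(6,-1,7)
reduced (well bottom): (6,-1,7) with a≤c, −a<b≤a
well minimum |f| = |-6| = 6 (negative-definite)

6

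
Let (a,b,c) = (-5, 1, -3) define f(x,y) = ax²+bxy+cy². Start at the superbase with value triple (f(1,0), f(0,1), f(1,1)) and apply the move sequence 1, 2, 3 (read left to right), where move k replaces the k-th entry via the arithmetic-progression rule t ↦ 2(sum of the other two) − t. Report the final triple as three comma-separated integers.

start (-5,-3,-7) = (f(1,0),f(0,1),f(1,1))
replace slot 1: 2·((-3)+(-7)) − (-5) = -15 → (-15,-3,-7)
replace slot 2: 2·((-15)+(-7)) − (-3) = -41 → (-15,-41,-7)
replace slot 3: 2·((-15)+(-41)) − (-7) = -105 → (-15,-41,-105)

-15,-41,-105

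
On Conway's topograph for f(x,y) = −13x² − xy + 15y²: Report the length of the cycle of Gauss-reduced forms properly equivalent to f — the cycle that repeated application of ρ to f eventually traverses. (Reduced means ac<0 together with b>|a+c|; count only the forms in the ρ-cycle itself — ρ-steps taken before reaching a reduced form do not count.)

D = 781, ⌊√D⌋ = 27
descent: ρ → (15,1,-13)
descent: ρ → (-13,25,3)  [lands on river]
river: ρ → (3,23,-21)
river: ρ → (-21,19,5)
river: ρ → (5,21,-17)
river: ρ → (-17,13,9)
river: ρ → (9,23,-7)
river: ρ → (-7,19,15)
river: ρ → (15,11,-11)
river: ρ → (-11,11,15)
river: ρ → (15,19,-7)
river: ρ → (-7,23,9)
river: ρ → (9,13,-17)
river: ρ → (-17,21,5)
river: ρ → (5,19,-21)
river: ρ → (-21,23,3)
river: ρ → (3,25,-13)
river: ρ → (-13,27,1)
river: ρ → (1,27,-13)
ρ-cycle length = 18 (tail of 2 descent steps not counted)

18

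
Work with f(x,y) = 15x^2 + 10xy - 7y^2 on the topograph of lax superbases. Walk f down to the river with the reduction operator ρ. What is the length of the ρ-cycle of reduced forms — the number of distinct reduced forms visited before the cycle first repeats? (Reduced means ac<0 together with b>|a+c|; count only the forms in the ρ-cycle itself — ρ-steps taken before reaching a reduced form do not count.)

D = 520, ⌊√D⌋ = 22
river: ρ → (-7,18,7)
river: ρ → (7,10,-15)
river: ρ → (-15,20,2)
river: ρ → (2,20,-15)
river: ρ → (-15,10,7)
river: ρ → (7,18,-7)
river: ρ → (-7,10,15)
river: ρ → (15,20,-2)
river: ρ → (-2,20,15)
river: ρ → (15,10,-7)
ρ-cycle length = 10 (tail of 0 descent steps not counted)

10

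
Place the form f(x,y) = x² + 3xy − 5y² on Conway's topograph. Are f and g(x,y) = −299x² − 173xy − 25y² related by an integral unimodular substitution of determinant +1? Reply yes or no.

D₁ = 29, D₂ = 29
river cycle of f (length 2): (1, 5, -1), (-1, 5, 1)
river cycle of g (length 2): (1, 5, -1), (-1, 5, 1)
cycles coincide ⇒ equivalent

yes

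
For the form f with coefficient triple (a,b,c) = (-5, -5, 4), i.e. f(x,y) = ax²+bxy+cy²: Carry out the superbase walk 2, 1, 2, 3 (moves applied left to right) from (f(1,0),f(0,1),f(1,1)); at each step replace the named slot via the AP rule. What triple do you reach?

start (-5,4,-6) = (f(1,0),f(0,1),f(1,1))
replace slot 2: 2·((-5)+(-6)) − 4 = -26 → (-5,-26,-6)
replace slot 1: 2·((-26)+(-6)) − (-5) = -59 → (-59,-26,-6)
replace slot 2: 2·((-59)+(-6)) − (-26) = -104 → (-59,-104,-6)
replace slot 3: 2·((-59)+(-104)) − (-6) = -320 → (-59,-104,-320)

-59,-104,-320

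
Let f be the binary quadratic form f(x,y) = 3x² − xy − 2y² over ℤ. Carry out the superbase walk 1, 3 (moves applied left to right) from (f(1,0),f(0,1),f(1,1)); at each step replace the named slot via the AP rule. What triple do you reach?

start (3,-2,0) = (f(1,0),f(0,1),f(1,1))
replace slot 1: 2·((-2)+0) − 3 = -7 → (-7,-2,0)
replace slot 3: 2·((-7)+(-2)) − 0 = -18 → (-7,-2,-18)

-7,-2,-18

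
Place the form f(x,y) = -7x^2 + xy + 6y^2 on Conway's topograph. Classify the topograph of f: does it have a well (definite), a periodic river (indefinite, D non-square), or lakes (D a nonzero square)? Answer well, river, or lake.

D = b²−4ac = 1² − 4·(-7)·6 = 169
D = 13² is a perfect square ⇒ form factors over ℤ ⇒ lakes

lake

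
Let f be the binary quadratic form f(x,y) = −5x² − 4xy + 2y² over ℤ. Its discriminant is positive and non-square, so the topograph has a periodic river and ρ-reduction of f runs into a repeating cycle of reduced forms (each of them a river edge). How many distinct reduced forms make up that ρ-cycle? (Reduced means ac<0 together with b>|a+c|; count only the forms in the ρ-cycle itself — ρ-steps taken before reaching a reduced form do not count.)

D = 56, ⌊√D⌋ = 7
descent: ρ → (2,4,-5)  [lands on river]
river: ρ → (-5,6,1)
river: ρ → (1,6,-5)
river: ρ → (-5,4,2)
ρ-cycle length = 4 (tail of 1 descent step not counted)

4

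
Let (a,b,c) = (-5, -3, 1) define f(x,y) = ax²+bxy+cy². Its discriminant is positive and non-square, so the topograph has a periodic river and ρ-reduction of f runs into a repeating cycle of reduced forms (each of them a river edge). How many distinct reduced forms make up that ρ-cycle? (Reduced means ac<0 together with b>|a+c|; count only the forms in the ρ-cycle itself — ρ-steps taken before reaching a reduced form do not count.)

D = 29, ⌊√D⌋ = 5
descent: ρ → (1,5,-1)  [lands on river]
river: ρ → (-1,5,1)
ρ-cycle length = 2 (tail of 1 descent step not counted)

2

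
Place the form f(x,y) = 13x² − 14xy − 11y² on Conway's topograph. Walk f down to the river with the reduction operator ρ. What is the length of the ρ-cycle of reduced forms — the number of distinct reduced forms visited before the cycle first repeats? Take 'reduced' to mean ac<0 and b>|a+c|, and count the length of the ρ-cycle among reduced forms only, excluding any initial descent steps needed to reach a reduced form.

D = 768, ⌊√D⌋ = 27
descent: ρ → (-11,14,13)  [lands on river]
river: ρ → (13,12,-12)
river: ρ → (-12,12,13)
river: ρ → (13,14,-11)
river: ρ → (-11,8,16)
river: ρ → (16,24,-3)
river: ρ → (-3,24,16)
river: ρ → (16,8,-11)
ρ-cycle length = 8 (tail of 1 descent step not counted)

8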